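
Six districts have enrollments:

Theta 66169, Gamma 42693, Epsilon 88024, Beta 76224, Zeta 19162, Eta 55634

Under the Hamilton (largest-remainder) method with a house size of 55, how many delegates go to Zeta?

Standard divisor: 347906 ÷ 55 ≈ 6325.564.
Standard quotas: Theta 10.4606, Gamma 6.7493, Epsilon 13.9156, Beta 12.0502, Zeta 3.0293, Eta 8.7951.
Lower quotas: Theta 10, Gamma 6, Epsilon 13, Beta 12, Zeta 3, Eta 8 (sum 52, leaving 3 seats).
Remainders in descending order: Epsilon 0.9156, Eta 0.7951, Gamma 0.7493, Theta 0.4606, Beta 0.0502, Zeta 0.0293.
Largest remainders: Epsilon, Eta, Gamma receive the extra seats.
Zeta receives 3.

3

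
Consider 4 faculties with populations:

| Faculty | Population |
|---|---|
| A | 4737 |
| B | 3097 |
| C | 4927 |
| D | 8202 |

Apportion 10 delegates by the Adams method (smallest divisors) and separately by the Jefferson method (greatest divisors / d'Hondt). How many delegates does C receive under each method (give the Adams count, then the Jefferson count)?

Adams: A 2, B 2, C 2, D 4.
Jefferson: A 2, B 1, C 3, D 4.
C gets 2 under Adams and 3 under Jefferson.

2 and 3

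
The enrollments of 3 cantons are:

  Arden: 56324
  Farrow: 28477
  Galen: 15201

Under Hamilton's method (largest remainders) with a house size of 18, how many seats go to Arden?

Standard divisor: 100002 ÷ 18 ≈ 5555.667.
Standard quotas: Arden 10.1381, Farrow 5.1258, Galen 2.7361.
Lower quotas: Arden 10, Farrow 5, Galen 2 (sum 17, leaving 1 seat).
Remainders in descending order: Galen 0.7361, Arden 0.1381, Farrow 0.1258.
Largest remainder: Galen receives the extra seat.
Arden receives 10.

10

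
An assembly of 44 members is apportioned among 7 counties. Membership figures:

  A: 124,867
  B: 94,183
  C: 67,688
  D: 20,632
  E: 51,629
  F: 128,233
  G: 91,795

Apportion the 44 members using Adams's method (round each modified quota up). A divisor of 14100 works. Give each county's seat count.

With modified divisor 14100: modified quotas A 8.856, B 6.680, C 4.801, D 1.463, E 3.662, F 9.095, G 6.510.
Rounding up: A 9, B 7, C 5, D 2, E 4, F 10, G 7 (total 44).

A 9, B 7, C 5, D 2, E 4, F 10, G 7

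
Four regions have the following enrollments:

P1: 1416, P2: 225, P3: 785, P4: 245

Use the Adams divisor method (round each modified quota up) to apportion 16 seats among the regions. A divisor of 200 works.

With modified divisor 200: modified quotas P1 7.080, P2 1.125, P3 3.925, P4 1.225.
Rounding up: P1 8, P2 2, P3 4, P4 2 (total 16).

P1=8; P2=2; P3=4; P4=2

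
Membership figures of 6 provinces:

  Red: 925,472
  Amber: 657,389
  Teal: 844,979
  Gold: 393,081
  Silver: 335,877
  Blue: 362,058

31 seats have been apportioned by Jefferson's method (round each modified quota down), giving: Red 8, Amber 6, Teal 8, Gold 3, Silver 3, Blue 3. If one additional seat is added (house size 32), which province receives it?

Red

Priority for the next seat is population ÷ (current seats + 1).
Priorities: Red 102830.222, Amber 93912.714, Teal 93886.556, Gold 98270.250, Silver 83969.250, Blue 90514.500.
Highest priority: Red.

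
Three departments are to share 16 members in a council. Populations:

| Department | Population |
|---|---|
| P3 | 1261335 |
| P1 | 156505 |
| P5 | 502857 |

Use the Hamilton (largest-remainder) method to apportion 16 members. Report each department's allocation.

Standard divisor: 1920697 ÷ 16 ≈ 120043.562.
Standard quotas: P3 10.5073, P1 1.3037, P5 4.1890.
Lower quotas: P3 10, P1 1, P5 4 (sum 15, leaving 1 seat).
Remainders in descending order: P3 0.5073, P1 0.3037, P5 0.1890.
The surplus seat goes to P3.

P3 11; P1 1; P5 4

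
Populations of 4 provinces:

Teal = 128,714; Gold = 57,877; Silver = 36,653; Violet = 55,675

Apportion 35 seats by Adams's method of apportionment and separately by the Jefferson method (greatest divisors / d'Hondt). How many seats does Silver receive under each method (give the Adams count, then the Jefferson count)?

Adams: Teal 16, Gold 7, Silver 5, Violet 7.
Jefferson: Teal 17, Gold 7, Silver 4, Violet 7.
Silver gets 5 under Adams and 4 under Jefferson.

5 and 4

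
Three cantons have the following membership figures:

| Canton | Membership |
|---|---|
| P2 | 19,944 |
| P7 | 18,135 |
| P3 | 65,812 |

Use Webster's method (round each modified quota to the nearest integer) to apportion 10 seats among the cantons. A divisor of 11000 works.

P2 2; P7 2; P3 6

With modified divisor 11000: modified quotas P2 1.813, P7 1.649, P3 5.983.
Rounding to the nearest integer: P2 2, P7 2, P3 6 (total 10).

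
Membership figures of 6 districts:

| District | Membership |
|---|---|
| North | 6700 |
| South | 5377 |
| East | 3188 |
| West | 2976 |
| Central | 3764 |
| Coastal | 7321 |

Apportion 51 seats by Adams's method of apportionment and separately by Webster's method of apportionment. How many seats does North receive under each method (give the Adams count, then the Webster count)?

11 and 12

Adams: North 11, South 9, East 6, West 5, Central 7, Coastal 13.
Webster: North 12, South 9, East 6, West 5, Central 6, Coastal 13.
North gets 11 under Adams and 12 under Webster.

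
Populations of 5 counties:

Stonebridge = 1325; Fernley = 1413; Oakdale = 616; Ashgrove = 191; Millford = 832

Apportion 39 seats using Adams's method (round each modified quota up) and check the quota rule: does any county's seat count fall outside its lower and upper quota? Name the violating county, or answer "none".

none

Standard quotas: Stonebridge 11.806, Fernley 12.590, Oakdale 5.489, Ashgrove 1.702, Millford 7.413.
Adams allocation: Stonebridge 12, Fernley 12, Oakdale 6, Ashgrove 2, Millford 7.
Every allocation lies between the lower and upper quota.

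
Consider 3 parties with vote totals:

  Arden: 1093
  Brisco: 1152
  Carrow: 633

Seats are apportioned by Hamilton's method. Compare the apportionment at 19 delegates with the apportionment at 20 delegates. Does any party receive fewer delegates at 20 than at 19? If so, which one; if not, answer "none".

At 19 seats: Arden 7, Brisco 8, Carrow 4.
At 20 seats: Arden 8, Brisco 8, Carrow 4.
No party's allocation decreased.

none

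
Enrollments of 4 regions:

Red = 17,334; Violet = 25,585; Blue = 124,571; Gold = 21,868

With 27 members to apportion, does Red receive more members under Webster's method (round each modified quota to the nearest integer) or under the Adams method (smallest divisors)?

Webster: Red 2, Violet 4, Blue 18, Gold 3.
Adams: Red 3, Violet 4, Blue 17, Gold 3.
Red gets 2 under Webster and 3 under Adams.

Adams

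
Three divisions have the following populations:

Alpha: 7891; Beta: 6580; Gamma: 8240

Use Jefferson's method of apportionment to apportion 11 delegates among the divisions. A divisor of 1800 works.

Alpha 4, Beta 3, Gamma 4

With modified divisor 1800: modified quotas Alpha 4.384, Beta 3.656, Gamma 4.578.
Rounding down: Alpha 4, Beta 3, Gamma 4 (total 11).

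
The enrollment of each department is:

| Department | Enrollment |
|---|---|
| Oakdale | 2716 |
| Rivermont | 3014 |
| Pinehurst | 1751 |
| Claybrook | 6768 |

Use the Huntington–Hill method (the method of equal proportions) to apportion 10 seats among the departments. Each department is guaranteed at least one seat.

Oakdale 2, Rivermont 2, Pinehurst 1, Claybrook 5

With divisor 1376: modified quotas Oakdale 1.974, Rivermont 2.190, Pinehurst 1.273, Claybrook 4.919.
Geometric-mean thresholds: Oakdale √(1·2)=1.414, Rivermont √(2·3)=2.449, Pinehurst √(1·2)=1.414, Claybrook √(4·5)=4.472.
Each quota rounded against its threshold gives Oakdale 2, Rivermont 2, Pinehurst 1, Claybrook 5 (total 10).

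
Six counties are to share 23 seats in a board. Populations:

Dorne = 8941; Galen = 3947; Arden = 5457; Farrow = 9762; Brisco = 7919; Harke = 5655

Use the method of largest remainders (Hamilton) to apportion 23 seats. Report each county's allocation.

The standard divisor is 41681/23 ≈ 1812.217.
Standard quotas: Dorne 4.9337, Galen 2.1780, Arden 3.0112, Farrow 5.3868, Brisco 4.3698, Harke 3.1205.
Lower quotas: Dorne 4, Galen 2, Arden 3, Farrow 5, Brisco 4, Harke 3 (sum 21, leaving 2 seats).
Remainders in descending order: Dorne 0.9337, Farrow 0.3868, Brisco 0.3698, Galen 0.1780, Harke 0.1205, Arden 0.0112.
Largest remainders: Dorne, Farrow receive the extra seats.

Dorne: 5, Galen: 2, Arden: 3, Farrow: 6, Brisco: 4, Harke: 3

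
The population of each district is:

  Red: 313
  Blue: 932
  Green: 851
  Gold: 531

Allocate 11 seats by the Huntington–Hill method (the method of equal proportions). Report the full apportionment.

Red=1, Blue=4, Green=4, Gold=2

With divisor 233: modified quotas Red 1.343, Blue 4.000, Green 3.652, Gold 2.279.
Geometric-mean thresholds: Red √(1·2)=1.414, Blue √(4·5)=4.472, Green √(3·4)=3.464, Gold √(2·3)=2.449.
Each quota rounded against its threshold gives Red 1, Blue 4, Green 4, Gold 2 (total 11).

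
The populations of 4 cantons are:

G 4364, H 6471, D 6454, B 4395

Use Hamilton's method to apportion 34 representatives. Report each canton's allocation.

The standard divisor is 21684/34 ≈ 637.765.
Standard quotas: G 6.8426, H 10.1464, D 10.1197, B 6.8913.
Lower quotas: G 6, H 10, D 10, B 6 (sum 32, leaving 2 seats).
Remainders in descending order: B 0.8913, G 0.8426, H 0.1464, D 0.1197.
Largest remainders: B, G receive the extra seats.

G=7, H=10, D=10, B=7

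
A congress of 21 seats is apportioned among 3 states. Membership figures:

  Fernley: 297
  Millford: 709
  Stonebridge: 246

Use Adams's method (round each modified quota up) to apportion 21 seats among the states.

Fernley: 5, Millford: 12, Stonebridge: 4

Standard divisor 1252/21 ≈ 59.619; standard quotas: Fernley 4.982, Millford 11.892, Stonebridge 4.126.
Rounding up gives 5, 12, 5 = 22 seats, so the divisor must be adjusted.
With modified divisor 63: modified quotas Fernley 4.714, Millford 11.254, Stonebridge 3.905.
Rounding up: Fernley 5, Millford 12, Stonebridge 4 (total 21).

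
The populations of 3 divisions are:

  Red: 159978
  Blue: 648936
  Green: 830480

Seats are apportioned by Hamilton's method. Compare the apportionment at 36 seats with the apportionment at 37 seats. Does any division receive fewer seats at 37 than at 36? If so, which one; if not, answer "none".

Red

At 36 seats: Red 4, Blue 14, Green 18.
At 37 seats: Red 3, Blue 15, Green 19.
Red drops from 4 to 3.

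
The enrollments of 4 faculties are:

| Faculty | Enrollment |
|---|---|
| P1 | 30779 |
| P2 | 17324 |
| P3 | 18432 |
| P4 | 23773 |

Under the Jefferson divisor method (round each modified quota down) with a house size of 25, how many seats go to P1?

Standard divisor 90308/25 ≈ 3612.32; standard quotas: P1 8.521, P2 4.796, P3 5.103, P4 6.581.
Rounding down gives 8, 4, 5, 6 = 23 seats, so the divisor must be adjusted.
With modified divisor 3410: modified quotas P1 9.026, P2 5.080, P3 5.405, P4 6.972.
Rounding down: P1 9, P2 5, P3 5, P4 6 (total 25).
P1 receives 9.

9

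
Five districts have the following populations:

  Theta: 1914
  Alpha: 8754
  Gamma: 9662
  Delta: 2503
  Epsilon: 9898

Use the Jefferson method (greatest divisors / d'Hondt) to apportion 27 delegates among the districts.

Standard divisor 32731/27 ≈ 1212.259; standard quotas: Theta 1.579, Alpha 7.221, Gamma 7.970, Delta 2.065, Epsilon 8.165.
Rounding down gives 1, 7, 7, 2, 8 = 25 seats, so the divisor must be adjusted.
With modified divisor 1097: modified quotas Theta 1.745, Alpha 7.980, Gamma 8.808, Delta 2.282, Epsilon 9.023.
Rounding down: Theta 1, Alpha 7, Gamma 8, Delta 2, Epsilon 9 (total 27).

Theta: 1, Alpha: 7, Gamma: 8, Delta: 2, Epsilon: 9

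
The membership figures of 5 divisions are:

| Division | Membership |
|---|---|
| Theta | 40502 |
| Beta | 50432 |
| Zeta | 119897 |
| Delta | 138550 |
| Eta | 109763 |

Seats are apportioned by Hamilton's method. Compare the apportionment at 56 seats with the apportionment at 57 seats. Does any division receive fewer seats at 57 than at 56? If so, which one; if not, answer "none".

At 56 seats: Theta 5, Beta 6, Zeta 15, Delta 17, Eta 13.
At 57 seats: Theta 5, Beta 6, Zeta 15, Delta 17, Eta 14.
No division's allocation decreased.

none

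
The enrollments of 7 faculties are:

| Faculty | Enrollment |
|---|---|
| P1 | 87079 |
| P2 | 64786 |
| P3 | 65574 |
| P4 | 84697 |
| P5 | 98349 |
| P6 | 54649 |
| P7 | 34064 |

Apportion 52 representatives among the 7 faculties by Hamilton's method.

P1 9; P2 7; P3 7; P4 9; P5 10; P6 6; P7 4

Standard divisor: 489198 ÷ 52 ≈ 9407.654.
Standard quotas: P1 9.2562, P2 6.8865, P3 6.9703, P4 9.0030, P5 10.4541, P6 5.8090, P7 3.6209.
Lower quotas: P1 9, P2 6, P3 6, P4 9, P5 10, P6 5, P7 3 (sum 48, leaving 4 seats).
Remainders in descending order: P3 0.9703, P2 0.8865, P6 0.8090, P7 0.6209, P5 0.4541, P1 0.2562, P4 0.0030.
The surplus seats go to P3, P2, P6, P7.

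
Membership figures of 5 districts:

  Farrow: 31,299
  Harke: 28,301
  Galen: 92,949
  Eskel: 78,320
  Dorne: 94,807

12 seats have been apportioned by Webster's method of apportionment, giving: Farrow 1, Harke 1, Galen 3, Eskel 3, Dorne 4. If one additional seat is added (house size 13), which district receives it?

Galen

Priority for the next seat is population ÷ (current seats + 0.5).
Priorities: Farrow 20866.000, Harke 18867.333, Galen 26556.857, Eskel 22377.143, Dorne 21068.222.
Highest priority: Galen.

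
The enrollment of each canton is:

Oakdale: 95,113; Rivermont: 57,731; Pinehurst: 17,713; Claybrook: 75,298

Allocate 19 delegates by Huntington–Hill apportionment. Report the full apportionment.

Oakdale 7, Rivermont 5, Pinehurst 1, Claybrook 6

With divisor 12810: modified quotas Oakdale 7.425, Rivermont 4.507, Pinehurst 1.383, Claybrook 5.878.
Geometric-mean thresholds: Oakdale √(7·8)=7.483, Rivermont √(4·5)=4.472, Pinehurst √(1·2)=1.414, Claybrook √(5·6)=5.477.
Each quota rounded against its threshold gives Oakdale 7, Rivermont 5, Pinehurst 1, Claybrook 6 (total 19).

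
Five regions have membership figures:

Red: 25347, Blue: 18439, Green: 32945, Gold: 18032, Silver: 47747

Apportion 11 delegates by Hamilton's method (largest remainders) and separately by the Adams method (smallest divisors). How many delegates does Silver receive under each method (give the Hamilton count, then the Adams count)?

4 and 3

Hamilton: Red 2, Blue 1, Green 3, Gold 1, Silver 4.
Adams: Red 2, Blue 2, Green 2, Gold 2, Silver 3.
Silver gets 4 under Hamilton and 3 under Adams.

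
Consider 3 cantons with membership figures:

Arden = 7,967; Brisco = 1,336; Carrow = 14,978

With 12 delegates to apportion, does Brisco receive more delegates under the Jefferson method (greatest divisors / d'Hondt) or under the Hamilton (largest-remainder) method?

Jefferson: Arden 4, Brisco 0, Carrow 8.
Hamilton: Arden 4, Brisco 1, Carrow 7.
Brisco gets 0 under Jefferson and 1 under Hamilton.

Hamilton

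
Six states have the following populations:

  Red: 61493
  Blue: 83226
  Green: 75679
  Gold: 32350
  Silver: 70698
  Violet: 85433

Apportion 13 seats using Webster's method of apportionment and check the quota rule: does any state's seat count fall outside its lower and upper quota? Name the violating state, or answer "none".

Standard quotas: Red 1.955, Blue 2.646, Green 2.406, Gold 1.029, Silver 2.248, Violet 2.716.
Webster allocation: Red 2, Blue 3, Green 2, Gold 1, Silver 2, Violet 3.
Every allocation lies between the lower and upper quota.

none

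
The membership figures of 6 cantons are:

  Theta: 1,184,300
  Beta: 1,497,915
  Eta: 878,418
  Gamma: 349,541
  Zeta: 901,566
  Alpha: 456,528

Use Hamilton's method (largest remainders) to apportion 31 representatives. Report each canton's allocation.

Standard divisor: 5268268 ÷ 31 ≈ 169944.129.
Standard quotas: Theta 6.9688, Beta 8.8142, Eta 5.1689, Gamma 2.0568, Zeta 5.3051, Alpha 2.6863.
Lower quotas: Theta 6, Beta 8, Eta 5, Gamma 2, Zeta 5, Alpha 2 (sum 28, leaving 3 seats).
Remainders in descending order: Theta 0.9688, Beta 0.8142, Alpha 0.6863, Zeta 0.3051, Eta 0.1689, Gamma 0.0568.
Largest remainders: Theta, Beta, Alpha receive the extra seats.

Theta 7, Beta 9, Eta 5, Gamma 2, Zeta 5, Alpha 3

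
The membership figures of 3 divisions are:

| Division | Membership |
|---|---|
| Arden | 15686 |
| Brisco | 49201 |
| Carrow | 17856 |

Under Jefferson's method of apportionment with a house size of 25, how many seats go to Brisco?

15

Standard divisor 82743/25 ≈ 3309.72; standard quotas: Arden 4.739, Brisco 14.866, Carrow 5.395.
Rounding down gives 4, 14, 5 = 23 seats, so the divisor must be adjusted.
With modified divisor 3100: modified quotas Arden 5.060, Brisco 15.871, Carrow 5.760.
Rounding down: Arden 5, Brisco 15, Carrow 5 (total 25).
Brisco receives 15.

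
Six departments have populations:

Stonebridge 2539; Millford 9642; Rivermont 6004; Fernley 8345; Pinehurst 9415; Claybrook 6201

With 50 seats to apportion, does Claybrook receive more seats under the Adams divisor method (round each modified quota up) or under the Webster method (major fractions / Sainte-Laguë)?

Adams: Stonebridge 3, Millford 11, Rivermont 7, Fernley 10, Pinehurst 11, Claybrook 8.
Webster: Stonebridge 3, Millford 12, Rivermont 7, Fernley 10, Pinehurst 11, Claybrook 7.
Claybrook gets 8 under Adams and 7 under Webster.

Adams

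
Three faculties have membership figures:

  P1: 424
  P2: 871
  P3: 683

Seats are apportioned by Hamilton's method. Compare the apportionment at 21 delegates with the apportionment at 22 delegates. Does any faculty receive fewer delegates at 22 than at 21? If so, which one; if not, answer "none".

none

At 21 seats: P1 5, P2 9, P3 7.
At 22 seats: P1 5, P2 10, P3 7.
No faculty's allocation decreased.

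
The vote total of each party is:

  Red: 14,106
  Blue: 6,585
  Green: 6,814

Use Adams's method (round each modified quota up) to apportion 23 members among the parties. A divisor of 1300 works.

Red: 11, Blue: 6, Green: 6

With modified divisor 1300: modified quotas Red 10.851, Blue 5.065, Green 5.242.
Rounding up: Red 11, Blue 6, Green 6 (total 23).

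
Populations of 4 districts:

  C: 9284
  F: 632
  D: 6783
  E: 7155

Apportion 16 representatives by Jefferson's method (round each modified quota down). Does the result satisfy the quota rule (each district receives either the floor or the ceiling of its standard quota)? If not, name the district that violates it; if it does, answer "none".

none

Standard quotas: C 6.227, F 0.424, D 4.550, E 4.799.
Jefferson allocation: C 6, F 0, D 5, E 5.
Every allocation lies between the lower and upper quota.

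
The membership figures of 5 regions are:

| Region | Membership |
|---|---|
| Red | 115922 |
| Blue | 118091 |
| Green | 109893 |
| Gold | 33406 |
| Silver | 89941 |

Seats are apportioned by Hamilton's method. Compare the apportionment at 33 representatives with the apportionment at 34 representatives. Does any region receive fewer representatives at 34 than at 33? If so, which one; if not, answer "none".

At 33 seats: Red 8, Blue 8, Green 8, Gold 3, Silver 6.
At 34 seats: Red 8, Blue 9, Green 8, Gold 2, Silver 7.
Gold drops from 3 to 2.

Gold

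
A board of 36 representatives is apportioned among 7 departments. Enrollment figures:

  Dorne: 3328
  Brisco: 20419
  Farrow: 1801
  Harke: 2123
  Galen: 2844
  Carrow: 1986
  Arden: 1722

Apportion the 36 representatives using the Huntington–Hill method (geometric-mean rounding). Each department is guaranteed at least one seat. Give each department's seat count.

Dorne 4, Brisco 21, Farrow 2, Harke 2, Galen 3, Carrow 2, Arden 2

With divisor 955: modified quotas Dorne 3.485, Brisco 21.381, Farrow 1.886, Harke 2.223, Galen 2.978, Carrow 2.080, Arden 1.803.
Geometric-mean thresholds: Dorne √(3·4)=3.464, Brisco √(21·22)=21.494, Farrow √(1·2)=1.414, Harke √(2·3)=2.449, Galen √(2·3)=2.449, Carrow √(2·3)=2.449, Arden √(1·2)=1.414.
Each quota rounded against its threshold gives Dorne 4, Brisco 21, Farrow 2, Harke 2, Galen 3, Carrow 2, Arden 2 (total 36).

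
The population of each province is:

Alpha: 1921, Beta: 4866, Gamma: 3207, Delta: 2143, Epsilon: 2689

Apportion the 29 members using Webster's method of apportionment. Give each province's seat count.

Standard divisor 14826/29 ≈ 511.241; standard quotas: Alpha 3.758, Beta 9.518, Gamma 6.273, Delta 4.192, Epsilon 5.260.
Rounding to the nearest integer gives Alpha 4, Beta 10, Gamma 6, Delta 4, Epsilon 5 — total 29, matching the house size, so no adjustment is needed.

Alpha 4, Beta 10, Gamma 6, Delta 4, Epsilon 5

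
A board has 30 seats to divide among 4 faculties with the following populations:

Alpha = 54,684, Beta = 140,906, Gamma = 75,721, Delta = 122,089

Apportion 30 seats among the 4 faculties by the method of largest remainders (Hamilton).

Standard divisor: 393400 ÷ 30 ≈ 13113.333.
Standard quotas: Alpha 4.1701, Beta 10.7452, Gamma 5.7744, Delta 9.3103.
Lower quotas: Alpha 4, Beta 10, Gamma 5, Delta 9 (sum 28, leaving 2 seats).
Remainders in descending order: Gamma 0.7744, Beta 0.7452, Delta 0.3103, Alpha 0.1701.
Largest remainders: Gamma, Beta receive the extra seats.

Alpha 4; Beta 11; Gamma 6; Delta 9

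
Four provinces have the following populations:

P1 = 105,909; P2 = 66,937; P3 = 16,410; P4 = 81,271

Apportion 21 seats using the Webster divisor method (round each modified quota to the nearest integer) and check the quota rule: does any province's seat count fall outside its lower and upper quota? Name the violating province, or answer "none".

Standard quotas: P1 8.221, P2 5.196, P3 1.274, P4 6.309.
Webster allocation: P1 8, P2 5, P3 1, P4 7.
Every allocation lies between the lower and upper quota.

none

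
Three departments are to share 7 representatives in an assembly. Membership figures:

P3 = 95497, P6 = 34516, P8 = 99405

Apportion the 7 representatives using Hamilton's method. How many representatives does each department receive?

P3=3, P6=1, P8=3

Total 229418; standard divisor 229418/7 = 32774.
Standard quotas: P3 2.9138, P6 1.0532, P8 3.0330.
Lower quotas: P3 2, P6 1, P8 3 (sum 6, leaving 1 seat).
Remainders in descending order: P3 0.9138, P6 0.0532, P8 0.0330.
Largest remainder: P3 receives the extra seat.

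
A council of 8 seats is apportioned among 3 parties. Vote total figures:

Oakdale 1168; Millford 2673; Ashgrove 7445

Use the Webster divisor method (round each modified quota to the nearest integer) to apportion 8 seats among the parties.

Oakdale=1, Millford=2, Ashgrove=5

Standard divisor 11286/8 ≈ 1410.75; standard quotas: Oakdale 0.828, Millford 1.895, Ashgrove 5.277.
Rounding to the nearest integer gives Oakdale 1, Millford 2, Ashgrove 5 — total 8, matching the house size, so no adjustment is needed.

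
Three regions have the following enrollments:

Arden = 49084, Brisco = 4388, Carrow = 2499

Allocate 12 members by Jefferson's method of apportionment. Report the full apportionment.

Arden 11, Brisco 1, Carrow 0

Standard divisor 55971/12 ≈ 4664.25; standard quotas: Arden 10.523, Brisco 0.941, Carrow 0.536.
Rounding down gives 10, 0, 0 = 10 seats, so the divisor must be adjusted.
With modified divisor 4200: modified quotas Arden 11.687, Brisco 1.045, Carrow 0.595.
Rounding down: Arden 11, Brisco 1, Carrow 0 (total 12).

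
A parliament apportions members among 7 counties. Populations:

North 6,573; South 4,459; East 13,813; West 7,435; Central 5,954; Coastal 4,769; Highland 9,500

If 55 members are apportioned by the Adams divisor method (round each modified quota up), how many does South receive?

Standard divisor 52503/55 ≈ 954.6; standard quotas: North 6.886, South 4.671, East 14.470, West 7.789, Central 6.237, Coastal 4.996, Highland 9.952.
Rounding up gives 7, 5, 15, 8, 7, 5, 10 = 57 seats, so the divisor must be adjusted.
With modified divisor 1000: modified quotas North 6.573, South 4.459, East 13.813, West 7.435, Central 5.954, Coastal 4.769, Highland 9.500.
Rounding up: North 7, South 5, East 14, West 8, Central 6, Coastal 5, Highland 10 (total 55).
South receives 5.

5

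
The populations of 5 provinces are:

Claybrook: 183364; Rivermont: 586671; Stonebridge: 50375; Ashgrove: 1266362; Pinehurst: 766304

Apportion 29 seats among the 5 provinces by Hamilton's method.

Standard divisor: 2853076 ÷ 29 ≈ 98381.931.
Standard quotas: Claybrook 1.8638, Rivermont 5.9632, Stonebridge 0.5120, Ashgrove 12.8719, Pinehurst 7.7891.
Lower quotas: Claybrook 1, Rivermont 5, Stonebridge 0, Ashgrove 12, Pinehurst 7 (sum 25, leaving 4 seats).
Remainders in descending order: Rivermont 0.9632, Ashgrove 0.8719, Claybrook 0.8638, Pinehurst 0.7891, Stonebridge 0.5120.
Largest remainders: Rivermont, Ashgrove, Claybrook, Pinehurst receive the extra seats.

Claybrook=2, Rivermont=6, Stonebridge=0, Ashgrove=13, Pinehurst=8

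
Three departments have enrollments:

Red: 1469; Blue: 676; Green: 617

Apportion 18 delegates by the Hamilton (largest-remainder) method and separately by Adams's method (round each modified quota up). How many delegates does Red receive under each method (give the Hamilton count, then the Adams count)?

Hamilton: Red 10, Blue 4, Green 4.
Adams: Red 9, Blue 5, Green 4.
Red gets 10 under Hamilton and 9 under Adams.

10 and 9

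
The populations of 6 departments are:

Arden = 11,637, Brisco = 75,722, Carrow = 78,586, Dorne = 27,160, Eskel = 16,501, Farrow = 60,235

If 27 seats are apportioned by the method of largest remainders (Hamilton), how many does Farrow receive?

6

Total 269841; standard divisor 269841/27 ≈ 9994.111.
Standard quotas: Arden 1.1644, Brisco 7.5767, Carrow 7.8632, Dorne 2.7176, Eskel 1.6511, Farrow 6.0270.
Lower quotas: Arden 1, Brisco 7, Carrow 7, Dorne 2, Eskel 1, Farrow 6 (sum 24, leaving 3 seats).
Remainders in descending order: Carrow 0.8632, Dorne 0.7176, Eskel 0.6511, Brisco 0.5767, Arden 0.1644, Farrow 0.0270.
Largest remainders: Carrow, Dorne, Eskel receive the extra seats.
Farrow receives 6.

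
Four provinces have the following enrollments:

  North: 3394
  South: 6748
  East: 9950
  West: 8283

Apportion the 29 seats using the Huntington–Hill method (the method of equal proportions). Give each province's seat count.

North=4; South=7; East=10; West=8

With divisor 978: modified quotas North 3.470, South 6.900, East 10.174, West 8.469.
Geometric-mean thresholds: North √(3·4)=3.464, South √(6·7)=6.481, East √(10·11)=10.488, West √(8·9)=8.485.
Each quota rounded against its threshold gives North 4, South 7, East 10, West 8 (total 29).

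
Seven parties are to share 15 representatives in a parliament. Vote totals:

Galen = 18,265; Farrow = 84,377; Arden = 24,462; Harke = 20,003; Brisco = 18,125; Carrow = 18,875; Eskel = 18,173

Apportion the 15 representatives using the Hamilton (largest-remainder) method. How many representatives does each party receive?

Galen=1; Farrow=6; Arden=2; Harke=2; Brisco=1; Carrow=2; Eskel=1

The standard divisor is 202280/15 ≈ 13485.333.
Standard quotas: Galen 1.3544, Farrow 6.2569, Arden 1.8140, Harke 1.4833, Brisco 1.3441, Carrow 1.3997, Eskel 1.3476.
Lower quotas: Galen 1, Farrow 6, Arden 1, Harke 1, Brisco 1, Carrow 1, Eskel 1 (sum 12, leaving 3 seats).
Remainders in descending order: Arden 0.8140, Harke 0.4833, Carrow 0.3997, Galen 0.3544, Eskel 0.3476, Brisco 0.3441, Farrow 0.2569.
Largest remainders: Arden, Harke, Carrow receive the extra seats.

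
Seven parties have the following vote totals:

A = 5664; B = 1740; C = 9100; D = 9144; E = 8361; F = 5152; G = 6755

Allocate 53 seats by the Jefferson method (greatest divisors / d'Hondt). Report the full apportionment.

A: 6; B: 2; C: 10; D: 11; E: 10; F: 6; G: 8

Standard divisor 45916/53 ≈ 866.34; standard quotas: A 6.538, B 2.008, C 10.504, D 10.555, E 9.651, F 5.947, G 7.797.
Rounding down gives 6, 2, 10, 10, 9, 5, 7 = 49 seats, so the divisor must be adjusted.
With modified divisor 829: modified quotas A 6.832, B 2.099, C 10.977, D 11.030, E 10.086, F 6.215, G 8.148.
Rounding down: A 6, B 2, C 10, D 11, E 10, F 6, G 8 (total 53).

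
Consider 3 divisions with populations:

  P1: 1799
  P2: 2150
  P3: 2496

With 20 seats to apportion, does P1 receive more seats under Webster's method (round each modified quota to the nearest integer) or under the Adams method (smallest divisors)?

Webster: P1 5, P2 7, P3 8.
Adams: P1 6, P2 7, P3 7.
P1 gets 5 under Webster and 6 under Adams.

Adams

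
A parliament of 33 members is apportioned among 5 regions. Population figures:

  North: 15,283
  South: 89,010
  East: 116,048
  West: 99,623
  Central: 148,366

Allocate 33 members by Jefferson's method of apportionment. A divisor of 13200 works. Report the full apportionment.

North: 1, South: 6, East: 8, West: 7, Central: 11

With modified divisor 13200: modified quotas North 1.158, South 6.743, East 8.792, West 7.547, Central 11.240.
Rounding down: North 1, South 6, East 8, West 7, Central 11 (total 33).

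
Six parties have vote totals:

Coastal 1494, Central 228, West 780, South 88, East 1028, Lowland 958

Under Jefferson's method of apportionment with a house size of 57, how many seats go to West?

10

Standard divisor 4576/57 ≈ 80.281; standard quotas: Coastal 18.610, Central 2.840, West 9.716, South 1.096, East 12.805, Lowland 11.933.
Rounding down gives 18, 2, 9, 1, 12, 11 = 53 seats, so the divisor must be adjusted.
With modified divisor 77: modified quotas Coastal 19.403, Central 2.961, West 10.130, South 1.143, East 13.351, Lowland 12.442.
Rounding down: Coastal 19, Central 2, West 10, South 1, East 13, Lowland 12 (total 57).
West receives 10.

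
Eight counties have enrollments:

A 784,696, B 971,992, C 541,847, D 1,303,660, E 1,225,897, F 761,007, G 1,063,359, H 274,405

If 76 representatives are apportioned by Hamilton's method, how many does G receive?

Standard divisor: 6926863 ÷ 76 ≈ 91142.934.
Standard quotas: A 8.6095, B 10.6645, C 5.9450, D 14.3035, E 13.4503, F 8.3496, G 11.6669, H 3.0107.
Lower quotas: A 8, B 10, C 5, D 14, E 13, F 8, G 11, H 3 (sum 72, leaving 4 seats).
Remainders in descending order: C 0.9450, G 0.6669, B 0.6645, A 0.6095, E 0.4503, F 0.3496, D 0.3035, H 0.0107.
The surplus seats go to C, G, B, A.
G receives 12.

12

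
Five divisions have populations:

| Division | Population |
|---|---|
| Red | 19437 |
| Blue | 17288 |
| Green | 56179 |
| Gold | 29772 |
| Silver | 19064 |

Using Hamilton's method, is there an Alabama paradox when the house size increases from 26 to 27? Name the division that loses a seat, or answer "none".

Silver

At 26 seats: Red 4, Blue 3, Green 10, Gold 5, Silver 4.
At 27 seats: Red 4, Blue 3, Green 11, Gold 6, Silver 3.
Silver drops from 4 to 3.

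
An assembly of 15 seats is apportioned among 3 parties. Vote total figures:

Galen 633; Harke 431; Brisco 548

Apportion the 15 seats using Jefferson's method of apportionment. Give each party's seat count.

Galen 6, Harke 4, Brisco 5

Standard divisor 1612/15 ≈ 107.467; standard quotas: Galen 5.890, Harke 4.011, Brisco 5.099.
Rounding down gives 5, 4, 5 = 14 seats, so the divisor must be adjusted.
With modified divisor 100: modified quotas Galen 6.330, Harke 4.310, Brisco 5.480.
Rounding down: Galen 6, Harke 4, Brisco 5 (total 15).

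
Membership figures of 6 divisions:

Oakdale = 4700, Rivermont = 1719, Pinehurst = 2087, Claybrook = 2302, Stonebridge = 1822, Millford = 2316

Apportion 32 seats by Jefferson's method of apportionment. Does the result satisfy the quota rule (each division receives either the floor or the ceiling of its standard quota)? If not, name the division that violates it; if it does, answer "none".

Standard quotas: Oakdale 10.063, Rivermont 3.680, Pinehurst 4.468, Claybrook 4.929, Stonebridge 3.901, Millford 4.959.
Jefferson allocation: Oakdale 10, Rivermont 4, Pinehurst 4, Claybrook 5, Stonebridge 4, Millford 5.
Every allocation lies between the lower and upper quota.

none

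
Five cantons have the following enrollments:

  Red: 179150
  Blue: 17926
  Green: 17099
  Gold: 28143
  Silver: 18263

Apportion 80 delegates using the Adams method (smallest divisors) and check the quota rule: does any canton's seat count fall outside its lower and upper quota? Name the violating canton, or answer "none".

Standard quotas: Red 55.000, Blue 5.503, Green 5.250, Gold 8.640, Silver 5.607.
Adams allocation: Red 53, Blue 6, Green 6, Gold 9, Silver 6.
Red has quota 55.000 (lower 55, upper 56) but receives 53 — outside the quota interval.

Red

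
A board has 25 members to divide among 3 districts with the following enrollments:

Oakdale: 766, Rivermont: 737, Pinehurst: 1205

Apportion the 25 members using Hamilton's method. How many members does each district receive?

Oakdale: 7; Rivermont: 7; Pinehurst: 11

The standard divisor is 2708/25 ≈ 108.32.
Standard quotas: Oakdale 7.072, Rivermont 6.804, Pinehurst 11.124.
Lower quotas: Oakdale 7, Rivermont 6, Pinehurst 11 (sum 24, leaving 1 seat).
Remainders in descending order: Rivermont 0.804, Pinehurst 0.124, Oakdale 0.072.
Largest remainder: Rivermont receives the extra seat.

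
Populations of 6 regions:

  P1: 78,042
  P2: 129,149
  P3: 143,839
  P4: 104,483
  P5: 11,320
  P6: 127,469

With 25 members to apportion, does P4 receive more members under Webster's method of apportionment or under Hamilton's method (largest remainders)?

Webster

Webster: P1 3, P2 6, P3 6, P4 5, P5 0, P6 5.
Hamilton: P1 3, P2 6, P3 6, P4 4, P5 1, P6 5.
P4 gets 5 under Webster and 4 under Hamilton.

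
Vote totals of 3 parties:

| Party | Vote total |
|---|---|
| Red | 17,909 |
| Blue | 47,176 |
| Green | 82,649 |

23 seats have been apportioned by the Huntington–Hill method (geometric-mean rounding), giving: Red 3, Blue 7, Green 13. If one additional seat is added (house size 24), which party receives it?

Priority for the next seat is population ÷ (√(s·(s+1))).
Priorities: Red 5169.883, Blue 6304.158, Green 6126.351.
Highest priority: Blue.

Blue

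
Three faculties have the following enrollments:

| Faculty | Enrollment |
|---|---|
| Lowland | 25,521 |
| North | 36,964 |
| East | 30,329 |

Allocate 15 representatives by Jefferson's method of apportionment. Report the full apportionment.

Lowland=4, North=6, East=5

Standard divisor 92814/15 ≈ 6187.6; standard quotas: Lowland 4.125, North 5.974, East 4.902.
Rounding down gives 4, 5, 4 = 13 seats, so the divisor must be adjusted.
With modified divisor 5700: modified quotas Lowland 4.477, North 6.485, East 5.321.
Rounding down: Lowland 4, North 6, East 5 (total 15).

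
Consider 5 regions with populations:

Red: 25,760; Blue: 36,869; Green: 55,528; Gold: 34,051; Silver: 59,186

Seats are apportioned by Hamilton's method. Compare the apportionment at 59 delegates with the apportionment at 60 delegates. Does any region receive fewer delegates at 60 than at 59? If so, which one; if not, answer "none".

At 59 seats: Red 7, Blue 10, Green 15, Gold 10, Silver 17.
At 60 seats: Red 7, Blue 10, Green 16, Gold 10, Silver 17.
No region's allocation decreased.

none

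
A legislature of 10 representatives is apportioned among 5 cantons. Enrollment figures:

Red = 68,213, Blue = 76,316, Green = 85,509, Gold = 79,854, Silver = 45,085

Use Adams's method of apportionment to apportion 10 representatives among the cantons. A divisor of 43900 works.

Red: 2, Blue: 2, Green: 2, Gold: 2, Silver: 2

With modified divisor 43900: modified quotas Red 1.554, Blue 1.738, Green 1.948, Gold 1.819, Silver 1.027.
Rounding up: Red 2, Blue 2, Green 2, Gold 2, Silver 2 (total 10).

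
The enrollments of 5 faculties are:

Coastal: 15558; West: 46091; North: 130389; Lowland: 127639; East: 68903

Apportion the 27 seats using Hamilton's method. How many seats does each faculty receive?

Standard divisor: 388580 ÷ 27 ≈ 14391.852.
Standard quotas: Coastal 1.0810, West 3.2026, North 9.0599, Lowland 8.8688, East 4.7876.
Lower quotas: Coastal 1, West 3, North 9, Lowland 8, East 4 (sum 25, leaving 2 seats).
Remainders in descending order: Lowland 0.8688, East 0.7876, West 0.2026, Coastal 0.0810, North 0.0599.
The surplus seats go to Lowland, East.

Coastal 1, West 3, North 9, Lowland 9, East 5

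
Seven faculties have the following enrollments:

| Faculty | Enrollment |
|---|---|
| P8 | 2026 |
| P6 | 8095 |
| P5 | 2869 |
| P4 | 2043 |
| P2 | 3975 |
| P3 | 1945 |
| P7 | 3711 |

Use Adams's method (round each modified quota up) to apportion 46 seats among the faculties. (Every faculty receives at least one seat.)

P8 4, P6 15, P5 5, P4 4, P2 7, P3 4, P7 7

Standard divisor 24664/46 ≈ 536.174; standard quotas: P8 3.779, P6 15.098, P5 5.351, P4 3.810, P2 7.414, P3 3.628, P7 6.921.
Rounding up gives 4, 16, 6, 4, 8, 4, 7 = 49 seats, so the divisor must be adjusted.
With modified divisor 576.89: modified quotas P8 3.512, P6 14.032, P5 4.973, P4 3.541, P2 6.890, P3 3.372, P7 6.433.
Rounding up: P8 4, P6 15, P5 5, P4 4, P2 7, P3 4, P7 7 (total 46).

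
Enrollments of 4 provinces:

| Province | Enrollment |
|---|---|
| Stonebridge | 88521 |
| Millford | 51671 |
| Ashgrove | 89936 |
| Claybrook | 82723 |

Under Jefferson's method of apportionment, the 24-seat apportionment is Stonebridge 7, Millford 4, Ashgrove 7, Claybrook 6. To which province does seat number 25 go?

Priority for the next seat is population ÷ (current seats + 1).
Priorities: Stonebridge 11065.125, Millford 10334.200, Ashgrove 11242.000, Claybrook 11817.571.
Highest priority: Claybrook.

Claybrook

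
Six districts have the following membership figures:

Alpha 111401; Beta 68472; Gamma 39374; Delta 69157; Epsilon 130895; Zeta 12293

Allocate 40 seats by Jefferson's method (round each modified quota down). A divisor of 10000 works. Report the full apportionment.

Alpha 11, Beta 6, Gamma 3, Delta 6, Epsilon 13, Zeta 1

With modified divisor 10000: modified quotas Alpha 11.140, Beta 6.847, Gamma 3.937, Delta 6.916, Epsilon 13.089, Zeta 1.229.
Rounding down: Alpha 11, Beta 6, Gamma 3, Delta 6, Epsilon 13, Zeta 1 (total 40).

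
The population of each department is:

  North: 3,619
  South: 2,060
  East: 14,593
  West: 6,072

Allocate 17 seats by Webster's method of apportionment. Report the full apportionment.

North=2, South=1, East=10, West=4

Standard divisor 26344/17 ≈ 1549.647; standard quotas: North 2.335, South 1.329, East 9.417, West 3.918.
Rounding to the nearest integer gives 2, 1, 9, 4 = 16 seats, so the divisor must be adjusted.
With modified divisor 1500: modified quotas North 2.413, South 1.373, East 9.729, West 4.048.
Rounding to the nearest integer: North 2, South 1, East 10, West 4 (total 17).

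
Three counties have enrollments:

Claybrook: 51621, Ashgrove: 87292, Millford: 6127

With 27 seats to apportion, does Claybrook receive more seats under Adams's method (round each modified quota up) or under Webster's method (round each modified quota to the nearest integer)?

Adams: Claybrook 9, Ashgrove 16, Millford 2.
Webster: Claybrook 10, Ashgrove 16, Millford 1.
Claybrook gets 9 under Adams and 10 under Webster.

Webster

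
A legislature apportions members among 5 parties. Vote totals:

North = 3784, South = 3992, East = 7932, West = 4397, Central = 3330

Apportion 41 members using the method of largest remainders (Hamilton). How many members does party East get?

Standard divisor: 23435 ÷ 41 ≈ 571.585.
Standard quotas: North 6.6202, South 6.9841, East 13.8772, West 7.6926, Central 5.8259.
Lower quotas: North 6, South 6, East 13, West 7, Central 5 (sum 37, leaving 4 seats).
Remainders in descending order: South 0.9841, East 0.8772, Central 0.8259, West 0.6926, North 0.6202.
Largest remainders: South, East, Central, West receive the extra seats.
East receives 14.

14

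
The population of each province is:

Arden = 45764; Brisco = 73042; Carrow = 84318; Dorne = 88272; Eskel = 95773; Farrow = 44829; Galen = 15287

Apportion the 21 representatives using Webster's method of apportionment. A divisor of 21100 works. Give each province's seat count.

With modified divisor 21100: modified quotas Arden 2.169, Brisco 3.462, Carrow 3.996, Dorne 4.184, Eskel 4.539, Farrow 2.125, Galen 0.725.
Rounding to the nearest integer: Arden 2, Brisco 3, Carrow 4, Dorne 4, Eskel 5, Farrow 2, Galen 1 (total 21).

Arden 2, Brisco 3, Carrow 4, Dorne 4, Eskel 5, Farrow 2, Galen 1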